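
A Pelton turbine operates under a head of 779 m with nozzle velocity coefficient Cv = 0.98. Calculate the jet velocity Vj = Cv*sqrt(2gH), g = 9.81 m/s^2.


Vj = 0.98 * sqrt(2*9.81*779) = 121.1558 m/s


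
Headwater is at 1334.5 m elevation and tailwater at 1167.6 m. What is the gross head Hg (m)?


Hg = 1334.5 - 1167.6 = 166.9000 m


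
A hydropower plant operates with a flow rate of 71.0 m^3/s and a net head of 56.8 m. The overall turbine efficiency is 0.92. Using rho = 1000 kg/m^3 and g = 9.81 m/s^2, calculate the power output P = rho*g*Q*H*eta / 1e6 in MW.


P = 1000 * 9.81 * 71.0 * 56.8 * 0.92 / 1e6 = 36.3968 MW


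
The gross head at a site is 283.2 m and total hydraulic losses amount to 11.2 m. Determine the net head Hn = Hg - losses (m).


Hn = 283.2 - 11.2 = 272.0000 m


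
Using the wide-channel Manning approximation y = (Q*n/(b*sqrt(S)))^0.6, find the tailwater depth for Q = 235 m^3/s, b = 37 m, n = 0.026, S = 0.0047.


y = (235 * 0.026 / (37 * 0.0047^0.5))^0.6 = 1.6946 m


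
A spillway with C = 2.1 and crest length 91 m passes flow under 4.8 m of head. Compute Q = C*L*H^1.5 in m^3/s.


Q = 2.1 * 91 * 4.8^1.5 = 2009.6598 m^3/s


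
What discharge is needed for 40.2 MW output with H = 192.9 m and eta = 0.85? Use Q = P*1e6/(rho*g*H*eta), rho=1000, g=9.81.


Q = 40.2 * 1e6 / (1000 * 9.81 * 192.9 * 0.85) = 24.9923 m^3/s


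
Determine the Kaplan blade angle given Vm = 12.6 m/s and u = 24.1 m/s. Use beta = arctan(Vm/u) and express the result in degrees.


beta = arctan(12.6 / 24.1) = 27.6015 degrees


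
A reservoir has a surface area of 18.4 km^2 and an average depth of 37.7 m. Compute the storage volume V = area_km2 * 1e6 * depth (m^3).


V = 18.4 * 1e6 * 37.7 = 6.9368e+08 m^3


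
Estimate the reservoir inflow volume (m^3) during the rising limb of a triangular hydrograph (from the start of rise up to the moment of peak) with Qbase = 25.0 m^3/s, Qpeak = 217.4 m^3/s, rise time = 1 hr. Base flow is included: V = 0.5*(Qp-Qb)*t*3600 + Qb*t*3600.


V = 0.5*(217.4 - 25.0)*1*3600 + 25.0*1*3600 = 436320.0000 m^3


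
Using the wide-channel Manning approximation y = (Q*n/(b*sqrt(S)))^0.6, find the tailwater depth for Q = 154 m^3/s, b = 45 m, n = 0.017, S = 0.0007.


y = (154 * 0.017 / (45 * 0.0007^0.5))^0.6 = 1.6044 m


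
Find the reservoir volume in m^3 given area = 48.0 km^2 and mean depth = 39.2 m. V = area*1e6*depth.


V = 48.0 * 1e6 * 39.2 = 1.8816e+09 m^3


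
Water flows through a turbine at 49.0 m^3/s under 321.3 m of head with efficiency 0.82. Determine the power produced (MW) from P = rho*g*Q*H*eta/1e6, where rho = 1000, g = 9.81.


P = 1000 * 9.81 * 49.0 * 321.3 * 0.82 / 1e6 = 126.6455 MW


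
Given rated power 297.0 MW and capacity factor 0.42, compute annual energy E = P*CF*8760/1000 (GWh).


E = 297.0 * 0.42 * 8760 / 1000 = 1092.7224 GWh


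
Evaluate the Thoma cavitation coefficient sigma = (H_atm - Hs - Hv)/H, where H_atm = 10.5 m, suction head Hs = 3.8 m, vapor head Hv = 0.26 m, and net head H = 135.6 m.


sigma = (10.5 - 3.8 - 0.26) / 135.6 = 0.0475


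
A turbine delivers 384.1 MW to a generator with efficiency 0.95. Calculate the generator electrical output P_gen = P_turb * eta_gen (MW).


P_gen = 384.1 * 0.95 = 364.8950 MW


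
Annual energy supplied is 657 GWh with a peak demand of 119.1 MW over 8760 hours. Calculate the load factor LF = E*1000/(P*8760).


LF = 657 * 1000 / (119.1 * 8760) = 0.6297


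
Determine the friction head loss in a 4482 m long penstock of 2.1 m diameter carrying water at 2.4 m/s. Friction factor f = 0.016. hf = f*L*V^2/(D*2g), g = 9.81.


hf = 0.016 * 4482 * 2.4^2 / (2.1 * 2 * 9.81) = 10.0253 m


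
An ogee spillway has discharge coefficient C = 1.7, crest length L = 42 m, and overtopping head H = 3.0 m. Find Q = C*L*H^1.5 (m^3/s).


Q = 1.7 * 42 * 3.0^1.5 = 371.0053 m^3/s


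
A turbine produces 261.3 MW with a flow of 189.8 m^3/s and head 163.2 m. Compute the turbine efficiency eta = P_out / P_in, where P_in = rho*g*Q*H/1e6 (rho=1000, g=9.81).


P_in = 1000 * 9.81 * 189.8 * 163.2 / 1e6 = 303.8683 MW
eta = 261.3 / 303.8683 = 0.8599


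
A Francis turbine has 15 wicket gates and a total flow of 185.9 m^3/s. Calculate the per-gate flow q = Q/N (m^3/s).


q = 185.9 / 15 = 12.3933 m^3/s


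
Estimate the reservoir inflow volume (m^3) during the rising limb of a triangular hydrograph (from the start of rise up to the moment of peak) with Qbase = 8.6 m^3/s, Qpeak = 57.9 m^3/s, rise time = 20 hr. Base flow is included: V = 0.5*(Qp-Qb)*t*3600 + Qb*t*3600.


V = 0.5*(57.9 - 8.6)*20*3600 + 8.6*20*3600 = 2.3940e+06 m^3


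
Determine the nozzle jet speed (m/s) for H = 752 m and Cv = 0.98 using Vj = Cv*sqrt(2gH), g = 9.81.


Vj = 0.98 * sqrt(2*9.81*752) = 119.0377 m/s


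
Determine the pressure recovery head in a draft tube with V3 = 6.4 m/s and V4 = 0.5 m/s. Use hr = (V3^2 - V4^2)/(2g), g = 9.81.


hr = (6.4^2 - 0.5^2) / (2*9.81) = 2.0749 m


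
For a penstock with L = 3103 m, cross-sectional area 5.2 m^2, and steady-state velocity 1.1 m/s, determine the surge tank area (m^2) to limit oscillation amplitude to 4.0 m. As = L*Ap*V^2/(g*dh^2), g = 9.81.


As = 3103 * 5.2 * 1.1^2 / (9.81 * 4.0^2) = 124.3889 m^2


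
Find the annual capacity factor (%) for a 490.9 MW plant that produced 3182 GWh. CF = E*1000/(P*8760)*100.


CF = 3182 * 1000 / (490.9 * 8760) * 100 = 73.9951 %


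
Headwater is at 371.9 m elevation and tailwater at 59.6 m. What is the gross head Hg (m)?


Hg = 371.9 - 59.6 = 312.3000 m


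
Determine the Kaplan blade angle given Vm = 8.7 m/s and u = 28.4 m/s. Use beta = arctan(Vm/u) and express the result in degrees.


beta = arctan(8.7 / 28.4) = 17.0318 degrees


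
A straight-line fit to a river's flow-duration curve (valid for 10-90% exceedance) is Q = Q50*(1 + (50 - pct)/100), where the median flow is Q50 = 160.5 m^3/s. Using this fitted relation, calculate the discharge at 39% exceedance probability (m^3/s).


Q = 160.5 * (1 + (50 - 39)/100) = 178.1550 m^3/s


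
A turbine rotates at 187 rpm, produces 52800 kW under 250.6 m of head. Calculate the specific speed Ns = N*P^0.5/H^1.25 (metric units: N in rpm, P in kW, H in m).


Ns = 187 * 52800^0.5 / 250.6^1.25 = 43.0955


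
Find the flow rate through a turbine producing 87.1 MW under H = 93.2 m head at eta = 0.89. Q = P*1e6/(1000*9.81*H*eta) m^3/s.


Q = 87.1 * 1e6 / (1000 * 9.81 * 93.2 * 0.89) = 107.0393 m^3/s


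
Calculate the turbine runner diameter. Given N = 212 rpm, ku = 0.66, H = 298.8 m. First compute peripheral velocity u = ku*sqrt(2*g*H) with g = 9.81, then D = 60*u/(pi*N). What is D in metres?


u = 0.66 * sqrt(2*9.81*298.8) = 50.5340 m/s
D = 60 * 50.5340 / (pi * 212) = 4.5525 m


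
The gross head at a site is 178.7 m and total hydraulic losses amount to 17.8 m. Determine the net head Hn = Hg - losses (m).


Hn = 178.7 - 17.8 = 160.9000 m


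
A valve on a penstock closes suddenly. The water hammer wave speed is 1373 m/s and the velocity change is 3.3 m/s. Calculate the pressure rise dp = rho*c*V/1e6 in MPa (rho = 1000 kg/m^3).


dp = 1000 * 1373 * 3.3 / 1e6 = 4.5309 MPa


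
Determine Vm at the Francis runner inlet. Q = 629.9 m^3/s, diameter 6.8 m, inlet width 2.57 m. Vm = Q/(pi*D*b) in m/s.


Vm = 629.9 / (pi * 6.8 * 2.57) = 11.4731 m/s


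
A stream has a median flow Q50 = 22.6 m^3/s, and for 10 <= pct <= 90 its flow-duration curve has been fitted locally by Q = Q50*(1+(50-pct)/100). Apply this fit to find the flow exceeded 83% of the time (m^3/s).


Q = 22.6 * (1 + (50 - 83)/100) = 15.1420 m^3/s


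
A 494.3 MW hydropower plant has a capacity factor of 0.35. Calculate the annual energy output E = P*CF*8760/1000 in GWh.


E = 494.3 * 0.35 * 8760 / 1000 = 1515.5238 GWh


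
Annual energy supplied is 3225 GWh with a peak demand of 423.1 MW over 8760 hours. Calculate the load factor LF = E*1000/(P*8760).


LF = 3225 * 1000 / (423.1 * 8760) = 0.8701


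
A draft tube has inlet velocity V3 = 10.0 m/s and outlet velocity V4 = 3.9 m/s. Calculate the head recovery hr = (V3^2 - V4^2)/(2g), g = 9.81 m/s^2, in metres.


hr = (10.0^2 - 3.9^2) / (2*9.81) = 4.3216 m


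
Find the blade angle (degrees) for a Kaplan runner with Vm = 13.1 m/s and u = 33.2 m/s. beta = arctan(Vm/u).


beta = arctan(13.1 / 33.2) = 21.5331 degrees


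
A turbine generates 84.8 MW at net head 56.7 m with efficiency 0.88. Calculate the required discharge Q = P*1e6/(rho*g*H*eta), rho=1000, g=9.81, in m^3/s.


Q = 84.8 * 1e6 / (1000 * 9.81 * 56.7 * 0.88) = 173.2452 m^3/s


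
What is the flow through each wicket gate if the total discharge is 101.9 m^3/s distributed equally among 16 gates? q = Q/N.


q = 101.9 / 16 = 6.3688 m^3/s


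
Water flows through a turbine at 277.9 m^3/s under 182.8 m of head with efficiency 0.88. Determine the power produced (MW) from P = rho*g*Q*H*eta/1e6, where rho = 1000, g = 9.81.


P = 1000 * 9.81 * 277.9 * 182.8 * 0.88 / 1e6 = 438.5473 MW


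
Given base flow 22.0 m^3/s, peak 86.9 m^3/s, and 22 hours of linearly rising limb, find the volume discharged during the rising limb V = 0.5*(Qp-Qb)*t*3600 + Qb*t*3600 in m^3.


V = 0.5*(86.9 - 22.0)*22*3600 + 22.0*22*3600 = 4.3124e+06 m^3


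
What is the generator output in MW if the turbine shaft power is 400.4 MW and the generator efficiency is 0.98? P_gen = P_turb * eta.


P_gen = 400.4 * 0.98 = 392.3920 MW


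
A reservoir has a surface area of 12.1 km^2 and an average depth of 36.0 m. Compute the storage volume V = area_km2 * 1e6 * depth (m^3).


V = 12.1 * 1e6 * 36.0 = 4.3560e+08 m^3


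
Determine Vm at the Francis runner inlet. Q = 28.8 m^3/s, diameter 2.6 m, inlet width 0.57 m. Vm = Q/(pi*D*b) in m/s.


Vm = 28.8 / (pi * 2.6 * 0.57) = 6.1858 m/s


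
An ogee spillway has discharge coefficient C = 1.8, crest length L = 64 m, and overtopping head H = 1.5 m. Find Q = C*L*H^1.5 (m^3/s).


Q = 1.8 * 64 * 1.5^1.5 = 211.6359 m^3/s


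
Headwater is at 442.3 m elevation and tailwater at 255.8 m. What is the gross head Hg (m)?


Hg = 442.3 - 255.8 = 186.5000 m


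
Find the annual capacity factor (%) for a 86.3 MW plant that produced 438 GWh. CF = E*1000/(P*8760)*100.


CF = 438 * 1000 / (86.3 * 8760) * 100 = 57.9374 %


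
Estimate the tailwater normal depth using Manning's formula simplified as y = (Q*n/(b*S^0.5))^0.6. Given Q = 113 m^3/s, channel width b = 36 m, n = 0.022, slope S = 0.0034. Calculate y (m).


y = (113 * 0.022 / (36 * 0.0034^0.5))^0.6 = 1.1068 m


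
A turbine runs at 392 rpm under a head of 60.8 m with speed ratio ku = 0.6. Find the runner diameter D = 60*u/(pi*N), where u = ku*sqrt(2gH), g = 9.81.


u = 0.6 * sqrt(2*9.81*60.8) = 20.7230 m/s
D = 60 * 20.7230 / (pi * 392) = 1.0096 m


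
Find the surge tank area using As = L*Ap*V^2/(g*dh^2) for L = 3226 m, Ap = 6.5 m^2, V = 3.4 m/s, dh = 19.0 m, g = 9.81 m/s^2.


As = 3226 * 6.5 * 3.4^2 / (9.81 * 19.0^2) = 68.4478 m^2


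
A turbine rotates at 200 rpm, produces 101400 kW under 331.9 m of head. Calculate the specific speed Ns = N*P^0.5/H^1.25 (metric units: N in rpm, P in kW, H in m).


Ns = 200 * 101400^0.5 / 331.9^1.25 = 44.9562


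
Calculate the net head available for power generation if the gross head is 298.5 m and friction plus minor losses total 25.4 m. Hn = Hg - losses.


Hn = 298.5 - 25.4 = 273.1000 m


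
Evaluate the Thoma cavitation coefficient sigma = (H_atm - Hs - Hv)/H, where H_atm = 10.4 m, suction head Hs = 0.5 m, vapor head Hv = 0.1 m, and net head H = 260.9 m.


sigma = (10.4 - 0.5 - 0.1) / 260.9 = 0.0376


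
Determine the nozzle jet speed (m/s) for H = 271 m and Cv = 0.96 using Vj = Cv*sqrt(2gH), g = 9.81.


Vj = 0.96 * sqrt(2*9.81*271) = 70.0012 m/s


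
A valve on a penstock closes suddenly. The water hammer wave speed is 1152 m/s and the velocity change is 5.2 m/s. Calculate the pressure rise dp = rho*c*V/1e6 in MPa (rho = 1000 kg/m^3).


dp = 1000 * 1152 * 5.2 / 1e6 = 5.9904 MPa


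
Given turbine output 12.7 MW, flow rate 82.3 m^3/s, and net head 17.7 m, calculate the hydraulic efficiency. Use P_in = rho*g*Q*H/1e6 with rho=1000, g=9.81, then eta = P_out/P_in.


P_in = 1000 * 9.81 * 82.3 * 17.7 / 1e6 = 14.2903 MW
eta = 12.7 / 14.2903 = 0.8887


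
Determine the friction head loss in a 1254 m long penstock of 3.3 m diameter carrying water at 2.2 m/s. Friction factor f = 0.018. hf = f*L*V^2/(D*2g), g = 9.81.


hf = 0.018 * 1254 * 2.2^2 / (3.3 * 2 * 9.81) = 1.6873 m


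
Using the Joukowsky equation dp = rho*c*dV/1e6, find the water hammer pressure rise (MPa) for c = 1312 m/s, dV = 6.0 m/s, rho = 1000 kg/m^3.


dp = 1000 * 1312 * 6.0 / 1e6 = 7.8720 MPa


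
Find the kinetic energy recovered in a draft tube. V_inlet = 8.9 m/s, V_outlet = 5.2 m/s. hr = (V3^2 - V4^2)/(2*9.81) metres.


hr = (8.9^2 - 5.2^2) / (2*9.81) = 2.6590 m


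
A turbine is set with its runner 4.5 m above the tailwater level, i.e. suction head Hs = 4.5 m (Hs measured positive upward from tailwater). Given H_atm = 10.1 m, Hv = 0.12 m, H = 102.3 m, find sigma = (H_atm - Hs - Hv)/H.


sigma = (10.1 - 4.5 - 0.12) / 102.3 = 0.0536


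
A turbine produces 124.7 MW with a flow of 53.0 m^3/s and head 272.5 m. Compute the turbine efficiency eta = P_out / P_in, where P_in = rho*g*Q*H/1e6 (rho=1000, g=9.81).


P_in = 1000 * 9.81 * 53.0 * 272.5 / 1e6 = 141.6809 MW
eta = 124.7 / 141.6809 = 0.8801


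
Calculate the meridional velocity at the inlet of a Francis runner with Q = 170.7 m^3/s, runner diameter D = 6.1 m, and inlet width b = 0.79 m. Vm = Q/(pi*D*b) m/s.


Vm = 170.7 / (pi * 6.1 * 0.79) = 11.2753 m/s


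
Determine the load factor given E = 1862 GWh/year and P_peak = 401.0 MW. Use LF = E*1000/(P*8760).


LF = 1862 * 1000 / (401.0 * 8760) = 0.5301


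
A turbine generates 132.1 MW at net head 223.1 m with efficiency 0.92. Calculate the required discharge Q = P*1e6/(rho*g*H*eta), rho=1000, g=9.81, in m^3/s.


Q = 132.1 * 1e6 / (1000 * 9.81 * 223.1 * 0.92) = 65.6064 m^3/s


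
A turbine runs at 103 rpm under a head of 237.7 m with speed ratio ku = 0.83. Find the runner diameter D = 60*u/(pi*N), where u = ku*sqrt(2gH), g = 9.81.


u = 0.83 * sqrt(2*9.81*237.7) = 56.6816 m/s
D = 60 * 56.6816 / (pi * 103) = 10.5101 m


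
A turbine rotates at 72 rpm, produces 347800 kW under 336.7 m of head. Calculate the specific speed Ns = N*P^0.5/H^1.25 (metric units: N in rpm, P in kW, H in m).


Ns = 72 * 347800^0.5 / 336.7^1.25 = 29.4404


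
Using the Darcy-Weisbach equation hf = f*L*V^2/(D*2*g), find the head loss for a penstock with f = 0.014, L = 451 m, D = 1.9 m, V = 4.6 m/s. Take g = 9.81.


hf = 0.014 * 451 * 4.6^2 / (1.9 * 2 * 9.81) = 3.5840 m


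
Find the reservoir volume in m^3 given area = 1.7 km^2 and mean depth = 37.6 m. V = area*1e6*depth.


V = 1.7 * 1e6 * 37.6 = 6.3920e+07 m^3


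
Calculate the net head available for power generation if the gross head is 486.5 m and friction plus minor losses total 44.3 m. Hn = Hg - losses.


Hn = 486.5 - 44.3 = 442.2000 m


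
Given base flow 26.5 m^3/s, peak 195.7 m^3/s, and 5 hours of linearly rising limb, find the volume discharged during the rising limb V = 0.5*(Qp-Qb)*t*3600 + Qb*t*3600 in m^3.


V = 0.5*(195.7 - 26.5)*5*3600 + 26.5*5*3600 = 1.9998e+06 m^3


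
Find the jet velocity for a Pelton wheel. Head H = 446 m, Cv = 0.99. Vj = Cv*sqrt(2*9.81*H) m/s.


Vj = 0.99 * sqrt(2*9.81*446) = 92.6088 m/s


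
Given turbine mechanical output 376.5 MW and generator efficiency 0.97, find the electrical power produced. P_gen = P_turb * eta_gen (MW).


P_gen = 376.5 * 0.97 = 365.2050 MW


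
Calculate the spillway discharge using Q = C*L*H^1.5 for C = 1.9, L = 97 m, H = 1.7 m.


Q = 1.9 * 97 * 1.7^1.5 = 408.5063 m^3/s


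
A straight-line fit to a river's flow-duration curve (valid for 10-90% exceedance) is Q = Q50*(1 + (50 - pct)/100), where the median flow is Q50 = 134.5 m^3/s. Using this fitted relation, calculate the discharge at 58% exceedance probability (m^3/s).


Q = 134.5 * (1 + (50 - 58)/100) = 123.7400 m^3/s


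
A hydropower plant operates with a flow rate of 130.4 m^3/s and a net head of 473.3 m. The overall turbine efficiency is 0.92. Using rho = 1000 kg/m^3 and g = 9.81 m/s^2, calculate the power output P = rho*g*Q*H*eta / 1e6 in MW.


P = 1000 * 9.81 * 130.4 * 473.3 * 0.92 / 1e6 = 557.0202 MW


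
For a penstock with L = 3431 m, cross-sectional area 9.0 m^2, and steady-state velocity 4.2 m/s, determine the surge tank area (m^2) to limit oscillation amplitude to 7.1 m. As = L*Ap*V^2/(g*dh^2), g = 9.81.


As = 3431 * 9.0 * 4.2^2 / (9.81 * 7.1^2) = 1101.4787 m^2


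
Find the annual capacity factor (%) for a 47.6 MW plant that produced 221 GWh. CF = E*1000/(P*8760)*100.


CF = 221 * 1000 / (47.6 * 8760) * 100 = 53.0007 %


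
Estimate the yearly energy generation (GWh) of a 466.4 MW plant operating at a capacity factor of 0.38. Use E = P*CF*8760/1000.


E = 466.4 * 0.38 * 8760 / 1000 = 1552.5523 GWh


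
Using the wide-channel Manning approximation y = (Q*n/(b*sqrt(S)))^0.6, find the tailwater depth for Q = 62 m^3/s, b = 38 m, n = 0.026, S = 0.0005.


y = (62 * 0.026 / (38 * 0.0005^0.5))^0.6 = 1.4684 m


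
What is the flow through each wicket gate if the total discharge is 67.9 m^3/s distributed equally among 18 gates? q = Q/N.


q = 67.9 / 18 = 3.7722 m^3/s


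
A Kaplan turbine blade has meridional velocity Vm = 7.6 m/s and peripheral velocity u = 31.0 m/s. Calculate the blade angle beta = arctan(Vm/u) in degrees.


beta = arctan(7.6 / 31.0) = 13.7750 degrees


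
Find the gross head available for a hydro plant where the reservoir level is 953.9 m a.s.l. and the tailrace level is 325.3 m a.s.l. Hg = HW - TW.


Hg = 953.9 - 325.3 = 628.6000 m


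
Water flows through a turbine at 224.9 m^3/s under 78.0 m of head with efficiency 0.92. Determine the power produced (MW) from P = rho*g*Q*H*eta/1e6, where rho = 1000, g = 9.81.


P = 1000 * 9.81 * 224.9 * 78.0 * 0.92 / 1e6 = 158.3219 MW


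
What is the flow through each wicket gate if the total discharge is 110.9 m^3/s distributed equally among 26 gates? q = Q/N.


q = 110.9 / 26 = 4.2654 m^3/s


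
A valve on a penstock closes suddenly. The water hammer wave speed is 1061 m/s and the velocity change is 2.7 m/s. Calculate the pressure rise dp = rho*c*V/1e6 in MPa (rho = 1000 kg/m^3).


dp = 1000 * 1061 * 2.7 / 1e6 = 2.8647 MPa


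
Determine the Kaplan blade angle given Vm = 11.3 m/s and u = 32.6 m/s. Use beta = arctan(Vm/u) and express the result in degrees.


beta = arctan(11.3 / 32.6) = 19.1176 degrees


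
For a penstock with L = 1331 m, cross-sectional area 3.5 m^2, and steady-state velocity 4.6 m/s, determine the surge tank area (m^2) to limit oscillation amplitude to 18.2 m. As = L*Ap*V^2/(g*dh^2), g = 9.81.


As = 1331 * 3.5 * 4.6^2 / (9.81 * 18.2^2) = 30.3354 m^2


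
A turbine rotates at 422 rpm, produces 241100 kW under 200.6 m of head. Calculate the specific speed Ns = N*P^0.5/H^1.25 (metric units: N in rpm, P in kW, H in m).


Ns = 422 * 241100^0.5 / 200.6^1.25 = 274.4716


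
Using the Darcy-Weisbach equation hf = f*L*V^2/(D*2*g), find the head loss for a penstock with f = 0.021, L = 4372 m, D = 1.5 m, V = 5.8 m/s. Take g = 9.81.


hf = 0.021 * 4372 * 5.8^2 / (1.5 * 2 * 9.81) = 104.9458 m


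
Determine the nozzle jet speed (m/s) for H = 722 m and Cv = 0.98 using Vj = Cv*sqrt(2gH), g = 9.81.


Vj = 0.98 * sqrt(2*9.81*722) = 116.6391 m/s


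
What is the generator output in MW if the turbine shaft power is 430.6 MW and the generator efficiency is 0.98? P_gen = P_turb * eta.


P_gen = 430.6 * 0.98 = 421.9880 MW


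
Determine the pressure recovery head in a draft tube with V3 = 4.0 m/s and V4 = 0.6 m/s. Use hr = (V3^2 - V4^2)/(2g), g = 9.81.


hr = (4.0^2 - 0.6^2) / (2*9.81) = 0.7971 m


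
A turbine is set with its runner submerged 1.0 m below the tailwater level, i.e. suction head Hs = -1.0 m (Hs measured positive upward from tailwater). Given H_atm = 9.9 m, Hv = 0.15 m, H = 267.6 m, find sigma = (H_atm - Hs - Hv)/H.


sigma = (9.9 - (-1.0) - 0.15) / 267.6 = 0.0402


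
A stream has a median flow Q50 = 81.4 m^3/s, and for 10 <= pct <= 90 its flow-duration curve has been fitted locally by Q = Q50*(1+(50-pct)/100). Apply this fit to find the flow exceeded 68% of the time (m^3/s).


Q = 81.4 * (1 + (50 - 68)/100) = 66.7480 m^3/s


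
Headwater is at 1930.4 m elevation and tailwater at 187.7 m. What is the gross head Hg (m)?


Hg = 1930.4 - 187.7 = 1742.7000 m


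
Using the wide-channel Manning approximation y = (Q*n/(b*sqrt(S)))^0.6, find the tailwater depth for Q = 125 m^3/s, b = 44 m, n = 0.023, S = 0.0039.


y = (125 * 0.023 / (44 * 0.0039^0.5))^0.6 = 1.0275 m


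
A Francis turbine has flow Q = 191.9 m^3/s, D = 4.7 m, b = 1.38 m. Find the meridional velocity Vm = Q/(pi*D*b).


Vm = 191.9 / (pi * 4.7 * 1.38) = 9.4178 m/s


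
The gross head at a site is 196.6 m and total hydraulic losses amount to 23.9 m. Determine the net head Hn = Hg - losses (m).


Hn = 196.6 - 23.9 = 172.7000 m


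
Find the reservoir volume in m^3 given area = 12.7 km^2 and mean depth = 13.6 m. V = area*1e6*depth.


V = 12.7 * 1e6 * 13.6 = 1.7272e+08 m^3


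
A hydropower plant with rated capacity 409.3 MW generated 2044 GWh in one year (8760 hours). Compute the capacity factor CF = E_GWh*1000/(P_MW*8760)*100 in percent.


CF = 2044 * 1000 / (409.3 * 8760) * 100 = 57.0079 %


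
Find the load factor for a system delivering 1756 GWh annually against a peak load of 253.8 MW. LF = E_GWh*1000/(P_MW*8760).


LF = 1756 * 1000 / (253.8 * 8760) = 0.7898


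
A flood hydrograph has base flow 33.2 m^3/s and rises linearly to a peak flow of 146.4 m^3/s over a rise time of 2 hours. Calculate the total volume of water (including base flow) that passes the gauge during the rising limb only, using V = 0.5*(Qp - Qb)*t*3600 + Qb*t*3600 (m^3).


V = 0.5*(146.4 - 33.2)*2*3600 + 33.2*2*3600 = 646560.0000 m^3


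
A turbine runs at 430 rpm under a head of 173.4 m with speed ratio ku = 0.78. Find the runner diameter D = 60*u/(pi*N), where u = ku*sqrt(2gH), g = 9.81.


u = 0.78 * sqrt(2*9.81*173.4) = 45.4955 m/s
D = 60 * 45.4955 / (pi * 430) = 2.0207 m


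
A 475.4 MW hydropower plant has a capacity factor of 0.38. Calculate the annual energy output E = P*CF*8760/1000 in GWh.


E = 475.4 * 0.38 * 8760 / 1000 = 1582.5115 GWh


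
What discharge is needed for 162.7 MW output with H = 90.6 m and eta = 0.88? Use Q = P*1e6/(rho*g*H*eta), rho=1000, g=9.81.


Q = 162.7 * 1e6 / (1000 * 9.81 * 90.6 * 0.88) = 208.0212 m^3/s


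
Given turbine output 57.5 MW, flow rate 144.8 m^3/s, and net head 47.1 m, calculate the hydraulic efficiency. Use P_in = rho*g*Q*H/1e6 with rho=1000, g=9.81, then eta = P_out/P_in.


P_in = 1000 * 9.81 * 144.8 * 47.1 / 1e6 = 66.9050 MW
eta = 57.5 / 66.9050 = 0.8594


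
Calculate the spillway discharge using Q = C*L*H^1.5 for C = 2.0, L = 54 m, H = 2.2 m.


Q = 2.0 * 54 * 2.2^1.5 = 352.4178 m^3/s


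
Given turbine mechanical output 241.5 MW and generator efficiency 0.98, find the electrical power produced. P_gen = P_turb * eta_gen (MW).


P_gen = 241.5 * 0.98 = 236.6700 MW


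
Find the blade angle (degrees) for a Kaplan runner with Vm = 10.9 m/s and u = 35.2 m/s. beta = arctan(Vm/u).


beta = arctan(10.9 / 35.2) = 17.2056 degrees


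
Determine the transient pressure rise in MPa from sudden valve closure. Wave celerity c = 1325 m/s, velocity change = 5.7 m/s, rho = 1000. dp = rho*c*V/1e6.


dp = 1000 * 1325 * 5.7 / 1e6 = 7.5525 MPa


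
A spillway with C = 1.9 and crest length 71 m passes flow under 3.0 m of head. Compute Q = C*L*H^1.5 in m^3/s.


Q = 1.9 * 71 * 3.0^1.5 = 700.9610 m^3/s


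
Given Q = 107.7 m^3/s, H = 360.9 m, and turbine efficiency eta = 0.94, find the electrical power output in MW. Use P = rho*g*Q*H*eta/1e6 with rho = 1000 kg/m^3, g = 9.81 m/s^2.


P = 1000 * 9.81 * 107.7 * 360.9 * 0.94 / 1e6 = 358.4260 MW


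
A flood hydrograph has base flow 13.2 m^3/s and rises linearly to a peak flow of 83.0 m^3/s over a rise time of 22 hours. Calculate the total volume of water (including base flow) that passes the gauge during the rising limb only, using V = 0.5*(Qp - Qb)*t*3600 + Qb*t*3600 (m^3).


V = 0.5*(83.0 - 13.2)*22*3600 + 13.2*22*3600 = 3.8095e+06 m^3


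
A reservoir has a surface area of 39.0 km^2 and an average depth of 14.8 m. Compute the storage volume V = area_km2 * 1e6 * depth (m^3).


V = 39.0 * 1e6 * 14.8 = 5.7720e+08 m^3


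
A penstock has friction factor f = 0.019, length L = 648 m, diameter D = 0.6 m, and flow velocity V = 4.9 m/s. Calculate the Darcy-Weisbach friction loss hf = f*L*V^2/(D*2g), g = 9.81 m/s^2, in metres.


hf = 0.019 * 648 * 4.9^2 / (0.6 * 2 * 9.81) = 25.1114 m


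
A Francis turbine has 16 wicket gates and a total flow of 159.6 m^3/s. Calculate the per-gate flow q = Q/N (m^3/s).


q = 159.6 / 16 = 9.9750 m^3/s


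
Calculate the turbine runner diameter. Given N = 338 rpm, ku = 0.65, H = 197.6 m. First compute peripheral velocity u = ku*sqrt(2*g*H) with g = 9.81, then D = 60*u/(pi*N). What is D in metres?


u = 0.65 * sqrt(2*9.81*197.6) = 40.4722 m/s
D = 60 * 40.4722 / (pi * 338) = 2.2869 m


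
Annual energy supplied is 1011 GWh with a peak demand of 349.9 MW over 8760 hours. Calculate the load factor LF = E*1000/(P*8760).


LF = 1011 * 1000 / (349.9 * 8760) = 0.3298


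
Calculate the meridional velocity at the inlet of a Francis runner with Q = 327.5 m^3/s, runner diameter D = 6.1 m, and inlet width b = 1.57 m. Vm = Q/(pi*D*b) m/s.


Vm = 327.5 / (pi * 6.1 * 1.57) = 10.8851 m/s


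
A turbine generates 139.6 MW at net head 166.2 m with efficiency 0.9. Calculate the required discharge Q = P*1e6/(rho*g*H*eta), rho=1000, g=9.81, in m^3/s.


Q = 139.6 * 1e6 / (1000 * 9.81 * 166.2 * 0.9) = 95.1356 m^3/s


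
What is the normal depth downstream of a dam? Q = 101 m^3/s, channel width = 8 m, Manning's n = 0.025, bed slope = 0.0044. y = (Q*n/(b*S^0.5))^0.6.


y = (101 * 0.025 / (8 * 0.0044^0.5))^0.6 = 2.5496 m


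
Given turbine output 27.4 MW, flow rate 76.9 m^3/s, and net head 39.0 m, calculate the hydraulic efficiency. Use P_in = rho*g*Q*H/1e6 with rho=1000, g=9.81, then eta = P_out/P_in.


P_in = 1000 * 9.81 * 76.9 * 39.0 / 1e6 = 29.4212 MW
eta = 27.4 / 29.4212 = 0.9313


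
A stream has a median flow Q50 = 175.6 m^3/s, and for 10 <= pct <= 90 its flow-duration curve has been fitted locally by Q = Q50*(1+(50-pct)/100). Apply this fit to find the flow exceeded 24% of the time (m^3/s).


Q = 175.6 * (1 + (50 - 24)/100) = 221.2560 m^3/s


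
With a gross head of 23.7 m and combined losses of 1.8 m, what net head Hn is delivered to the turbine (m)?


Hn = 23.7 - 1.8 = 21.9000 m


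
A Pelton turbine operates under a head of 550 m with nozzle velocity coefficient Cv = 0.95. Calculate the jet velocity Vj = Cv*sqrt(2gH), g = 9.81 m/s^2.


Vj = 0.95 * sqrt(2*9.81*550) = 98.6858 m/s


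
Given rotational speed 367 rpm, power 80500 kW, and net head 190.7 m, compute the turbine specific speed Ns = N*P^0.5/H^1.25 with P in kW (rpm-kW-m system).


Ns = 367 * 80500^0.5 / 190.7^1.25 = 146.9351


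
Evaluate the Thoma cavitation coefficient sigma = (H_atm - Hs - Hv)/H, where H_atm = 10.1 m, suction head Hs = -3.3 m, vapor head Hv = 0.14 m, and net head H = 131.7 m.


sigma = (10.1 - (-3.3) - 0.14) / 131.7 = 0.1007


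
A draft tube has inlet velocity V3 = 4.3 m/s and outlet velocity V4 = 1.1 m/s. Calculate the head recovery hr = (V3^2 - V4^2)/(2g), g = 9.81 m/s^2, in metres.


hr = (4.3^2 - 1.1^2) / (2*9.81) = 0.8807 m


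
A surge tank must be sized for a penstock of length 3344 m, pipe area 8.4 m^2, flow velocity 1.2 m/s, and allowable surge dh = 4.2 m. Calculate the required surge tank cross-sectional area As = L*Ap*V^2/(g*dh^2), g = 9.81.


As = 3344 * 8.4 * 1.2^2 / (9.81 * 4.2^2) = 233.7440 m^2


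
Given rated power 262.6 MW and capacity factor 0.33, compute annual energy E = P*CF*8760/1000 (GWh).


E = 262.6 * 0.33 * 8760 / 1000 = 759.1241 GWh


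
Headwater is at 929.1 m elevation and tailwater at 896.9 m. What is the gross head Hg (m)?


Hg = 929.1 - 896.9 = 32.2000 m


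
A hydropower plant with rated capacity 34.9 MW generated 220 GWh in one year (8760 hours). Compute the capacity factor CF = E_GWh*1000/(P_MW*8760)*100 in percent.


CF = 220 * 1000 / (34.9 * 8760) * 100 = 71.9603 %


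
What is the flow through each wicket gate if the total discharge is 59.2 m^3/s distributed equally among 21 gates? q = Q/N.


q = 59.2 / 21 = 2.8190 m^3/s


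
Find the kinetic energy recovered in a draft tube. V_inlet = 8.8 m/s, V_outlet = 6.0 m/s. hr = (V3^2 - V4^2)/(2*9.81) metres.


hr = (8.8^2 - 6.0^2) / (2*9.81) = 2.1121 m


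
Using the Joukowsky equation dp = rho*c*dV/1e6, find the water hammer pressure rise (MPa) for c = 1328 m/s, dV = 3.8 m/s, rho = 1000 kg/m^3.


dp = 1000 * 1328 * 3.8 / 1e6 = 5.0464 MPa


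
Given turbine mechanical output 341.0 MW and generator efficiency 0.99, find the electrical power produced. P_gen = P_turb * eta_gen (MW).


P_gen = 341.0 * 0.99 = 337.5900 MW


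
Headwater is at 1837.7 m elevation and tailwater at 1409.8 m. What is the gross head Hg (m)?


Hg = 1837.7 - 1409.8 = 427.9000 m


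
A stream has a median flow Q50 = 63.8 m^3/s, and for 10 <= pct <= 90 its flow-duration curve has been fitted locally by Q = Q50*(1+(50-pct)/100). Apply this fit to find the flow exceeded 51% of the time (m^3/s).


Q = 63.8 * (1 + (50 - 51)/100) = 63.1620 m^3/s


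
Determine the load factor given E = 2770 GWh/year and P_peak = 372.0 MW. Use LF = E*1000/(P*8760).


LF = 2770 * 1000 / (372.0 * 8760) = 0.8500


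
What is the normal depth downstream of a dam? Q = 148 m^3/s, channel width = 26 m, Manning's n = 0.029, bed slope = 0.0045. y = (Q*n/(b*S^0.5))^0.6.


y = (148 * 0.029 / (26 * 0.0045^0.5))^0.6 = 1.7165 m


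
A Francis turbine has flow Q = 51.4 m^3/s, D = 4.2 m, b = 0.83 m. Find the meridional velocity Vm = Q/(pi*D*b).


Vm = 51.4 / (pi * 4.2 * 0.83) = 4.6934 m/s


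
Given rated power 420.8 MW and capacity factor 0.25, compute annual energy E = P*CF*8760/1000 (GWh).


E = 420.8 * 0.25 * 8760 / 1000 = 921.5520 GWh


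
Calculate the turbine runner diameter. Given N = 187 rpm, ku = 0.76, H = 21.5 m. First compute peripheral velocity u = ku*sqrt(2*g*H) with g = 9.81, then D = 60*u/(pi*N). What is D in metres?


u = 0.76 * sqrt(2*9.81*21.5) = 15.6093 m/s
D = 60 * 15.6093 / (pi * 187) = 1.5942 m


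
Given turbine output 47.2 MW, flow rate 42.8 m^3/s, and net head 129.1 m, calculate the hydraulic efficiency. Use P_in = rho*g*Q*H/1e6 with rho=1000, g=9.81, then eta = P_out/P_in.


P_in = 1000 * 9.81 * 42.8 * 129.1 / 1e6 = 54.2050 MW
eta = 47.2 / 54.2050 = 0.8708


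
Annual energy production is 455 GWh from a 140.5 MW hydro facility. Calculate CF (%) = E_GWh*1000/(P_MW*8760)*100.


CF = 455 * 1000 / (140.5 * 8760) * 100 = 36.9684 %


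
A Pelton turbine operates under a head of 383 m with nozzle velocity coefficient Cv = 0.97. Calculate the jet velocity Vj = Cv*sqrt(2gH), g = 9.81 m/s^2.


Vj = 0.97 * sqrt(2*9.81*383) = 84.0854 m/s


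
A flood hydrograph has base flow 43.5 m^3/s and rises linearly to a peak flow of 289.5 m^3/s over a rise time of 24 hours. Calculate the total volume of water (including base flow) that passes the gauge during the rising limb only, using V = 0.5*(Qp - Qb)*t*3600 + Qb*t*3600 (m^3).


V = 0.5*(289.5 - 43.5)*24*3600 + 43.5*24*3600 = 1.4386e+07 m^3


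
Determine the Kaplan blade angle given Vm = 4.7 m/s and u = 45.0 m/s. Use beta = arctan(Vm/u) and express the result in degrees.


beta = arctan(4.7 / 45.0) = 5.9626 degrees


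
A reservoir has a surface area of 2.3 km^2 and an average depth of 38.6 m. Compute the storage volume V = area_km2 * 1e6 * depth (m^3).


V = 2.3 * 1e6 * 38.6 = 8.8780e+07 m^3


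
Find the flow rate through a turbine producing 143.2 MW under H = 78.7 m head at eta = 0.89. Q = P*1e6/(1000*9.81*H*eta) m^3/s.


Q = 143.2 * 1e6 / (1000 * 9.81 * 78.7 * 0.89) = 208.4055 m^3/s


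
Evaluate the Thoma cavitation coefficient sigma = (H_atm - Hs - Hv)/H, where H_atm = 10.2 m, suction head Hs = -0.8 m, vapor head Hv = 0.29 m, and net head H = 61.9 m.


sigma = (10.2 - (-0.8) - 0.29) / 61.9 = 0.1730


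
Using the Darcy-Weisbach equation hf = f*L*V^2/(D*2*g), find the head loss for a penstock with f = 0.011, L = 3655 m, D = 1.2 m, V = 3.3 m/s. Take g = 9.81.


hf = 0.011 * 3655 * 3.3^2 / (1.2 * 2 * 9.81) = 18.5963 m


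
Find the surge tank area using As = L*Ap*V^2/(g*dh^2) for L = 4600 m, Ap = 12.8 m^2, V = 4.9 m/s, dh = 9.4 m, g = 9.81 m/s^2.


As = 4600 * 12.8 * 4.9^2 / (9.81 * 9.4^2) = 1630.9297 m^2


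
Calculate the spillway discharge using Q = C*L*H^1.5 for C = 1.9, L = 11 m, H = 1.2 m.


Q = 1.9 * 11 * 1.2^1.5 = 27.4738 m^3/s


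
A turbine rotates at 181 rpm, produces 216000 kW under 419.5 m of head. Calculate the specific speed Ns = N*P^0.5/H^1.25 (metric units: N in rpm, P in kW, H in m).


Ns = 181 * 216000^0.5 / 419.5^1.25 = 44.3089


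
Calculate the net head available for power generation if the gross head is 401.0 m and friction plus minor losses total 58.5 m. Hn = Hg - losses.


Hn = 401.0 - 58.5 = 342.5000 m


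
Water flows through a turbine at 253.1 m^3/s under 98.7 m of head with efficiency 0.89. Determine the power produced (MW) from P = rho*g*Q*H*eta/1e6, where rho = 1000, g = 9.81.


P = 1000 * 9.81 * 253.1 * 98.7 * 0.89 / 1e6 = 218.1064 MW


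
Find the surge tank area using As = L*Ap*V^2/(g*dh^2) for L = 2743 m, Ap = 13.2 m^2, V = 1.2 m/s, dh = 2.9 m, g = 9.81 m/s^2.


As = 2743 * 13.2 * 1.2^2 / (9.81 * 2.9^2) = 631.9711 m^2


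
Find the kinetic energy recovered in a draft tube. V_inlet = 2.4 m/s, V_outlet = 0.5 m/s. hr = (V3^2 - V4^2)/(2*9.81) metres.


hr = (2.4^2 - 0.5^2) / (2*9.81) = 0.2808 m


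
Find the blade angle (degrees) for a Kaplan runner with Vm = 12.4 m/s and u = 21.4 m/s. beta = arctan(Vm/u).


beta = arctan(12.4 / 21.4) = 30.0897 degrees


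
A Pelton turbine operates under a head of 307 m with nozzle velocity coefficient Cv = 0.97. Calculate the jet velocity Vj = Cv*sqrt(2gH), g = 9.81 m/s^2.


Vj = 0.97 * sqrt(2*9.81*307) = 75.2819 m/s


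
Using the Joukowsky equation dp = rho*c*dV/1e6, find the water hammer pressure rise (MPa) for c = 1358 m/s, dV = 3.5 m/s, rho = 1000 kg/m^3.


dp = 1000 * 1358 * 3.5 / 1e6 = 4.7530 MPa


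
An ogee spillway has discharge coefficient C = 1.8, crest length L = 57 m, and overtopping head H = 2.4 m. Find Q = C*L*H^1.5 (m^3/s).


Q = 1.8 * 57 * 2.4^1.5 = 381.4734 m^3/s


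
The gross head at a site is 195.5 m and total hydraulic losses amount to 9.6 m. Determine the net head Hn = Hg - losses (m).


Hn = 195.5 - 9.6 = 185.9000 m


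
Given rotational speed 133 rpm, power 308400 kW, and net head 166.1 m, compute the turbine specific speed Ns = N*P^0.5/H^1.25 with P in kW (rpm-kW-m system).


Ns = 133 * 308400^0.5 / 166.1^1.25 = 123.8645


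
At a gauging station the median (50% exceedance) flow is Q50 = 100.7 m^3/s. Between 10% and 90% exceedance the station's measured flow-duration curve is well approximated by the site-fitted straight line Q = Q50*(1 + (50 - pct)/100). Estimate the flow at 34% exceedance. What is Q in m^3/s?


Q = 100.7 * (1 + (50 - 34)/100) = 116.8120 m^3/s


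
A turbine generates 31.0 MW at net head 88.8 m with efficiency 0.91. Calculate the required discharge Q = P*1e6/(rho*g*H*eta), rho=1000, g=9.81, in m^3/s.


Q = 31.0 * 1e6 / (1000 * 9.81 * 88.8 * 0.91) = 39.1055 m^3/s


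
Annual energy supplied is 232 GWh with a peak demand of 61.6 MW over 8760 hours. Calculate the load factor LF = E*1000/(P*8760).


LF = 232 * 1000 / (61.6 * 8760) = 0.4299


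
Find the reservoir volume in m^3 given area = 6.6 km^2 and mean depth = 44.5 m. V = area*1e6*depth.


V = 6.6 * 1e6 * 44.5 = 2.9370e+08 m^3


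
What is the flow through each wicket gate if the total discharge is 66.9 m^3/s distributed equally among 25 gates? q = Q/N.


q = 66.9 / 25 = 2.6760 m^3/s


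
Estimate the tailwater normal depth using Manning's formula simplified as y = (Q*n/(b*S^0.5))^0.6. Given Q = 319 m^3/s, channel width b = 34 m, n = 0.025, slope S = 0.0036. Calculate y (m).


y = (319 * 0.025 / (34 * 0.0036^0.5))^0.6 = 2.2660 m


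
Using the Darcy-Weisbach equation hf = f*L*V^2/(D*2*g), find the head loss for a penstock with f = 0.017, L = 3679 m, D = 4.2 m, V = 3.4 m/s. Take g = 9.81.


hf = 0.017 * 3679 * 3.4^2 / (4.2 * 2 * 9.81) = 8.7738 m


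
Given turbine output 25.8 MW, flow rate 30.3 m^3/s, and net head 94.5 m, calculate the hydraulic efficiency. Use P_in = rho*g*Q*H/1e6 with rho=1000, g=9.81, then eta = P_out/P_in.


P_in = 1000 * 9.81 * 30.3 * 94.5 / 1e6 = 28.0895 MW
eta = 25.8 / 28.0895 = 0.9185


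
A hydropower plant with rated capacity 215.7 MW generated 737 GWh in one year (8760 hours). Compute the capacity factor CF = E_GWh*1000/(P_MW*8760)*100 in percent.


CF = 737 * 1000 / (215.7 * 8760) * 100 = 39.0044 %


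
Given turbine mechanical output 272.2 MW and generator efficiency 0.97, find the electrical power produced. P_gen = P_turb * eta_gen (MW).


P_gen = 272.2 * 0.97 = 264.0340 MW


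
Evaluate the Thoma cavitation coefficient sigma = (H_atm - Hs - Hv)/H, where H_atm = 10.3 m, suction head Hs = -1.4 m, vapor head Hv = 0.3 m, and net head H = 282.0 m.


sigma = (10.3 - (-1.4) - 0.3) / 282.0 = 0.0404


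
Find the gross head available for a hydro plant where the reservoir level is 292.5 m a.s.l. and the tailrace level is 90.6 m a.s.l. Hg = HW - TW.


Hg = 292.5 - 90.6 = 201.9000 m


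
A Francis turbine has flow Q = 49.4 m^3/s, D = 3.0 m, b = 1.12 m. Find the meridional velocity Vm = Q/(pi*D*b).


Vm = 49.4 / (pi * 3.0 * 1.12) = 4.6799 m/s


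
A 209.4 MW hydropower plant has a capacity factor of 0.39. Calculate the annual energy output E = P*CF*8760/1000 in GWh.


E = 209.4 * 0.39 * 8760 / 1000 = 715.3942 GWh


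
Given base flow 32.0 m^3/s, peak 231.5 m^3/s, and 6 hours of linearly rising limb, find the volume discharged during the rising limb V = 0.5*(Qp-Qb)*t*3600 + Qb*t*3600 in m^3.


V = 0.5*(231.5 - 32.0)*6*3600 + 32.0*6*3600 = 2.8458e+06 m^3


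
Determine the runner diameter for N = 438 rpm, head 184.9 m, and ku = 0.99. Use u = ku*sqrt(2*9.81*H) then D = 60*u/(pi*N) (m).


u = 0.99 * sqrt(2*9.81*184.9) = 59.6284 m/s
D = 60 * 59.6284 / (pi * 438) = 2.6000 m


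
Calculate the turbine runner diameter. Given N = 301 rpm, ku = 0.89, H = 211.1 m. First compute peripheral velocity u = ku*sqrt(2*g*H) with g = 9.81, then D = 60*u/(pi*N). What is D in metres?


u = 0.89 * sqrt(2*9.81*211.1) = 57.2774 m/s
D = 60 * 57.2774 / (pi * 301) = 3.6343 m


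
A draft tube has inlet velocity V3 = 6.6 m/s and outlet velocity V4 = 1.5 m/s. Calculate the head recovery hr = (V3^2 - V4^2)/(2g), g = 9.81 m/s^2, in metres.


hr = (6.6^2 - 1.5^2) / (2*9.81) = 2.1055 m


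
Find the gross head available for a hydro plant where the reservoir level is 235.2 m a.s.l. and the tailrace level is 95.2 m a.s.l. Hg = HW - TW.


Hg = 235.2 - 95.2 = 140.0000 m
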